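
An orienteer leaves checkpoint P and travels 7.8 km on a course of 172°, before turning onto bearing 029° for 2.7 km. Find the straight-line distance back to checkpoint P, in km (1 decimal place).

Leg 1 (172°, 7.8 km): east 7.8 sin 172° = 1.09, north 7.8 cos 172° = -7.72
Leg 2 (029°, 2.7 km): east 2.7 sin 29° = 1.31, north 2.7 cos 29° = 2.36
Net: 2.39 east, -5.36 north. Distance = √((2.39)² + (-5.36)²) = 5.873 km.

5.9 km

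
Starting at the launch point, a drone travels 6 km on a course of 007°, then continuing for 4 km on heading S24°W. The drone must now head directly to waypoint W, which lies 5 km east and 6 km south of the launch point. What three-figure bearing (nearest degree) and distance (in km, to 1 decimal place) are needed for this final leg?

145°, 10.2 km

Leg 1 (007°, 6 km): east 6 sin 7° = 0.73, north 6 cos 7° = 5.96
Leg 2 (S24°W, 4 km): east 4 sin 204° = -1.63, north 4 cos 204° = -3.65
Current position: (-0.90, 2.30). Target: (5, -6). Remaining: Δeast = 5.90, Δnorth = -8.30.
Bearing = atan2(5.90, -8.30) mod 360° = 144.62°; distance = √((5.90)² + (-8.30)²) = 10.182 km.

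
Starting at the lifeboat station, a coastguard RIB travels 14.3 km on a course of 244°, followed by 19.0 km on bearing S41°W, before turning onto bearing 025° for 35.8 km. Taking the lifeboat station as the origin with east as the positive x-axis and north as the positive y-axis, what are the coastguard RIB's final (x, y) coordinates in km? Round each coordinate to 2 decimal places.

(-10.19, 11.84)

Leg 1 (244°, 14.3 km): east 14.3 sin 244° = -12.85, north 14.3 cos 244° = -6.27
Leg 2 (S41°W, 19.0 km): east 19.0 sin 221° = -12.47, north 19.0 cos 221° = -14.34
Leg 3 (025°, 35.8 km): east 35.8 sin 25° = 15.13, north 35.8 cos 25° = 32.45
Summing: -10.19 km east, 11.84 km north → (-10.19, 11.84).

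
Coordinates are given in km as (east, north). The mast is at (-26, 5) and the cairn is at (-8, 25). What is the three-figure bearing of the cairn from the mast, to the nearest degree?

042°

Δeast = -8 − -26 = 18.00; Δnorth = 25 − 5 = 20.00.
Bearing = atan2(Δeast, Δnorth) mod 360° = 41.99° ≈ 042°.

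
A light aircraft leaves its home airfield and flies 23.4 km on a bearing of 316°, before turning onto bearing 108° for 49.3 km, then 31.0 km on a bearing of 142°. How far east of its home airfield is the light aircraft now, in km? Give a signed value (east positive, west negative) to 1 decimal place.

Leg 1 (316°, 23.4 km): east 23.4 sin 316° = -16.26, north 23.4 cos 316° = 16.83
Leg 2 (108°, 49.3 km): east 49.3 sin 108° = 46.89, north 49.3 cos 108° = -15.23
Leg 3 (142°, 31.0 km): east 31.0 sin 142° = 19.09, north 31.0 cos 142° = -24.43
Net east component: 49.72 km.

49.7 km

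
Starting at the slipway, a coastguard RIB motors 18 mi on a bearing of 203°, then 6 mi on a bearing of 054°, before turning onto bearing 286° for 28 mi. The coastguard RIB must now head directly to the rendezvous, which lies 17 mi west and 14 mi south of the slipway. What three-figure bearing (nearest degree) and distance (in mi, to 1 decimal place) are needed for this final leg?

126°, 14.9 mi

Leg 1 (203°, 18 mi): east 18 sin 203° = -7.03, north 18 cos 203° = -16.57
Leg 2 (054°, 6 mi): east 6 sin 54° = 4.85, north 6 cos 54° = 3.53
Leg 3 (286°, 28 mi): east 28 sin 286° = -26.92, north 28 cos 286° = 7.72
Current position: (-29.09, -5.32). Target: (-17, -14). Remaining: Δeast = 12.09, Δnorth = -8.68.
Bearing = atan2(12.09, -8.68) mod 360° = 125.65°; distance = √((12.09)² + (-8.68)²) = 14.884 mi.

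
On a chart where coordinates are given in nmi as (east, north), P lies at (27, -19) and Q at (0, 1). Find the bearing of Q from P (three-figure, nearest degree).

Δeast = 0 − 27 = -27.00; Δnorth = 1 − -19 = 20.00.
Bearing = atan2(Δeast, Δnorth) mod 360° = 306.53° ≈ 307°.

307°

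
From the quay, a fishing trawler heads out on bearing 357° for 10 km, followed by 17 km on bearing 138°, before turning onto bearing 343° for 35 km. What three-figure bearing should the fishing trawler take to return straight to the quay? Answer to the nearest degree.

Leg 1 (357°, 10 km): east 10 sin 357° = -0.52, north 10 cos 357° = 9.99
Leg 2 (138°, 17 km): east 17 sin 138° = 11.38, north 17 cos 138° = -12.63
Leg 3 (343°, 35 km): east 35 sin 343° = -10.23, north 35 cos 343° = 33.47
Net displacement: 0.62 east, 30.82 north. Direction back to start is (-0.62, -30.82): bearing = atan2(-0.62, -30.82) mod 360° = 181.15° ≈ 181°.

181°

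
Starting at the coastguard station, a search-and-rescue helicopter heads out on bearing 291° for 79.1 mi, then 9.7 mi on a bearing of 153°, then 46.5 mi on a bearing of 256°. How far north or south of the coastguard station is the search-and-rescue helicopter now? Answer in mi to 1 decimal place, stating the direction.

8.5 mi north

Leg 1 (291°, 79.1 mi): east 79.1 sin 291° = -73.85, north 79.1 cos 291° = 28.35
Leg 2 (153°, 9.7 mi): east 9.7 sin 153° = 4.40, north 9.7 cos 153° = -8.64
Leg 3 (256°, 46.5 mi): east 46.5 sin 256° = -45.12, north 46.5 cos 256° = -11.25
Net north component: 8.45 mi.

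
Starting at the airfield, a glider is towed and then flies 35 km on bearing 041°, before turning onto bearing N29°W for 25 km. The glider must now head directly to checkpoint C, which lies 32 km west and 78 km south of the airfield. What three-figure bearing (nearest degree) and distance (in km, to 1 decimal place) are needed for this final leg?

Leg 1 (041°, 35 km): east 35 sin 41° = 22.96, north 35 cos 41° = 26.41
Leg 2 (N29°W, 25 km): east 25 sin 331° = -12.12, north 25 cos 331° = 21.87
Current position: (10.84, 48.28). Target: (-32, -78). Remaining: Δeast = -42.84, Δnorth = -126.28.
Bearing = atan2(-42.84, -126.28) mod 360° = 198.74°; distance = √((-42.84)² + (-126.28)²) = 133.350 km.

199°, 133.3 km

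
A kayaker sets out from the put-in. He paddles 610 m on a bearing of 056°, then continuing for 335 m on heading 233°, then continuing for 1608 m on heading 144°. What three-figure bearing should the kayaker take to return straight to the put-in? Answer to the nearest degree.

Leg 1 (056°, 610 m): east 610 sin 56° = 505.71, north 610 cos 56° = 341.11
Leg 2 (233°, 335 m): east 335 sin 233° = -267.54, north 335 cos 233° = -201.61
Leg 3 (144°, 1608 m): east 1608 sin 144° = 945.16, north 1608 cos 144° = -1300.90
Net displacement: 1183.33 east, -1161.40 north. Direction back to start is (-1183.33, 1161.40): bearing = atan2(-1183.33, 1161.40) mod 360° = 314.46° ≈ 314°.

314°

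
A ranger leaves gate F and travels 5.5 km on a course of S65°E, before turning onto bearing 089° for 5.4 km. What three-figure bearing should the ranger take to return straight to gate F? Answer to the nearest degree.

282°

Leg 1 (S65°E, 5.5 km): east 5.5 sin 115° = 4.98, north 5.5 cos 115° = -2.32
Leg 2 (089°, 5.4 km): east 5.4 sin 89° = 5.40, north 5.4 cos 89° = 0.09
Net displacement: 10.38 east, -2.23 north. Direction back to start is (-10.38, 2.23): bearing = atan2(-10.38, 2.23) mod 360° = 282.12° ≈ 282°.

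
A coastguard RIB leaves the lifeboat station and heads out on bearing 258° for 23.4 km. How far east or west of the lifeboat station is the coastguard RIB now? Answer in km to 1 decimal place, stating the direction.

22.9 km west

Leg 1 (258°, 23.4 km): east 23.4 sin 258° = -22.89, north 23.4 cos 258° = -4.87
Net east component: -22.89 km.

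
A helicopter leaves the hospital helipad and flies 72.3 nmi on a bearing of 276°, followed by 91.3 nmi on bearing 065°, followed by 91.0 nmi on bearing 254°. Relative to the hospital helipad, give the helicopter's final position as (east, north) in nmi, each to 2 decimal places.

(-76.63, 21.06)

Leg 1 (276°, 72.3 nmi): east 72.3 sin 276° = -71.90, north 72.3 cos 276° = 7.56
Leg 2 (065°, 91.3 nmi): east 91.3 sin 65° = 82.75, north 91.3 cos 65° = 38.59
Leg 3 (254°, 91.0 nmi): east 91.0 sin 254° = -87.47, north 91.0 cos 254° = -25.08
Summing: -76.63 nmi east, 21.06 nmi north → (-76.63, 21.06).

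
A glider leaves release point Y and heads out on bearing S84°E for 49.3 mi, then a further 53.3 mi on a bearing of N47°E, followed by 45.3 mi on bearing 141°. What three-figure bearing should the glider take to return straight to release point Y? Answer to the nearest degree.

272°

Leg 1 (S84°E, 49.3 mi): east 49.3 sin 96° = 49.03, north 49.3 cos 96° = -5.15
Leg 2 (N47°E, 53.3 mi): east 53.3 sin 47° = 38.98, north 53.3 cos 47° = 36.35
Leg 3 (141°, 45.3 mi): east 45.3 sin 141° = 28.51, north 45.3 cos 141° = -35.20
Net displacement: 116.52 east, -4.01 north. Direction back to start is (-116.52, 4.01): bearing = atan2(-116.52, 4.01) mod 360° = 271.97° ≈ 272°.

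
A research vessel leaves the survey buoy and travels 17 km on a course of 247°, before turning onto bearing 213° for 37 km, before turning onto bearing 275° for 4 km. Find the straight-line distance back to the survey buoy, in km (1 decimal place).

Leg 1 (247°, 17 km): east 17 sin 247° = -15.65, north 17 cos 247° = -6.64
Leg 2 (213°, 37 km): east 37 sin 213° = -20.15, north 37 cos 213° = -31.03
Leg 3 (275°, 4 km): east 4 sin 275° = -3.98, north 4 cos 275° = 0.35
Net: -39.79 east, -37.32 north. Distance = √((-39.79)² + (-37.32)²) = 54.552 km.

54.6 km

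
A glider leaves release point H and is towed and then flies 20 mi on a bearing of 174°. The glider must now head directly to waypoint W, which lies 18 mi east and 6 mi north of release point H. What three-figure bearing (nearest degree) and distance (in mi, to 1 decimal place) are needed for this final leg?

032°, 30.4 mi

Leg 1 (174°, 20 mi): east 20 sin 174° = 2.09, north 20 cos 174° = -19.89
Current position: (2.09, -19.89). Target: (18, 6). Remaining: Δeast = 15.91, Δnorth = 25.89.
Bearing = atan2(15.91, 25.89) mod 360° = 31.57°; distance = √((15.91)² + (25.89)²) = 30.388 mi.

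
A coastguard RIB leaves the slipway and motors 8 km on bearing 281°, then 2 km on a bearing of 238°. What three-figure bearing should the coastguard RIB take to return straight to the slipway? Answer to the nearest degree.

Leg 1 (281°, 8 km): east 8 sin 281° = -7.85, north 8 cos 281° = 1.53
Leg 2 (238°, 2 km): east 2 sin 238° = -1.70, north 2 cos 238° = -1.06
Net displacement: -9.55 east, 0.47 north. Direction back to start is (9.55, -0.47): bearing = atan2(9.55, -0.47) mod 360° = 92.80° ≈ 093°.

093°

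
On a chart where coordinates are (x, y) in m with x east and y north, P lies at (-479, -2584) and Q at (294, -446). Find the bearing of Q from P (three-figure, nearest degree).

Δeast = 294 − -479 = 773.00; Δnorth = -446 − -2584 = 2138.00.
Bearing = atan2(Δeast, Δnorth) mod 360° = 19.88° ≈ 020°.

020°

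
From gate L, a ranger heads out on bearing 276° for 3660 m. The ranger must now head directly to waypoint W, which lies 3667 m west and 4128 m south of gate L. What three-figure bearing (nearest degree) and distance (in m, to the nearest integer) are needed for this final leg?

Leg 1 (276°, 3660 m): east 3660 sin 276° = -3639.95, north 3660 cos 276° = 382.57
Current position: (-3639.95, 382.57). Target: (-3667, -4128). Remaining: Δeast = -27.05, Δnorth = -4510.57.
Bearing = atan2(-27.05, -4510.57) mod 360° = 180.34°; distance = √((-27.05)² + (-4510.57)²) = 4510.655 m.

180°, 4511 m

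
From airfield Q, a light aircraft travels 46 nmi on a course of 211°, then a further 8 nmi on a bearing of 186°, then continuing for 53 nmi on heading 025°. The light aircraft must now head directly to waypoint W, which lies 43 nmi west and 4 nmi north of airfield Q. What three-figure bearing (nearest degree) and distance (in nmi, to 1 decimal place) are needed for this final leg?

Leg 1 (211°, 46 nmi): east 46 sin 211° = -23.69, north 46 cos 211° = -39.43
Leg 2 (186°, 8 nmi): east 8 sin 186° = -0.84, north 8 cos 186° = -7.96
Leg 3 (025°, 53 nmi): east 53 sin 25° = 22.40, north 53 cos 25° = 48.03
Current position: (-2.13, 0.65). Target: (-43, 4). Remaining: Δeast = -40.87, Δnorth = 3.35.
Bearing = atan2(-40.87, 3.35) mod 360° = 274.69°; distance = √((-40.87)² + (3.35)²) = 41.008 nmi.

275°, 41.0 nmi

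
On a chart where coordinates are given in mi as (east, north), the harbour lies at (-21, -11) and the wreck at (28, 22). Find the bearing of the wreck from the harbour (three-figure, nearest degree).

056°

Δeast = 28 − -21 = 49.00; Δnorth = 22 − -11 = 33.00.
Bearing = atan2(Δeast, Δnorth) mod 360° = 56.04° ≈ 056°.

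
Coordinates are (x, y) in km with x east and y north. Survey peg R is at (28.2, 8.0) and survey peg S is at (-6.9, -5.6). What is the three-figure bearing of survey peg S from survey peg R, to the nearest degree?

249°

Δeast = -6.9 − 28.2 = -35.10; Δnorth = -5.6 − 8.0 = -13.60.
Bearing = atan2(Δeast, Δnorth) mod 360° = 248.82° ≈ 249°.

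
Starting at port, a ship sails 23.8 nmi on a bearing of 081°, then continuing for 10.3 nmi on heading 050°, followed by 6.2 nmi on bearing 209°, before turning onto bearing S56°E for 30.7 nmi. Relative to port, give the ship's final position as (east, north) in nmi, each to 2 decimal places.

Leg 1 (081°, 23.8 nmi): east 23.8 sin 81° = 23.51, north 23.8 cos 81° = 3.72
Leg 2 (050°, 10.3 nmi): east 10.3 sin 50° = 7.89, north 10.3 cos 50° = 6.62
Leg 3 (209°, 6.2 nmi): east 6.2 sin 209° = -3.01, north 6.2 cos 209° = -5.42
Leg 4 (S56°E, 30.7 nmi): east 30.7 sin 124° = 25.45, north 30.7 cos 124° = -17.17
Summing: 53.84 nmi east, -12.25 nmi north → (53.84, -12.25).

(53.84, -12.25)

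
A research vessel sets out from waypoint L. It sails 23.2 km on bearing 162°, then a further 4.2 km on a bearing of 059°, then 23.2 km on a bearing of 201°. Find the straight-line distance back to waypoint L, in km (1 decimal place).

41.6 km

Leg 1 (162°, 23.2 km): east 23.2 sin 162° = 7.17, north 23.2 cos 162° = -22.06
Leg 2 (059°, 4.2 km): east 4.2 sin 59° = 3.60, north 4.2 cos 59° = 2.16
Leg 3 (201°, 23.2 km): east 23.2 sin 201° = -8.31, north 23.2 cos 201° = -21.66
Net: 2.46 east, -41.56 north. Distance = √((2.46)² + (-41.56)²) = 41.633 km.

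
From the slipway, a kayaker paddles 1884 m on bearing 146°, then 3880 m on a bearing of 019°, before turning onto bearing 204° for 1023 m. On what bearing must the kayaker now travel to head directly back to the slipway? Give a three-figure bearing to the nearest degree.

Leg 1 (146°, 1884 m): east 1884 sin 146° = 1053.52, north 1884 cos 146° = -1561.91
Leg 2 (019°, 3880 m): east 3880 sin 19° = 1263.20, north 3880 cos 19° = 3668.61
Leg 3 (204°, 1023 m): east 1023 sin 204° = -416.09, north 1023 cos 204° = -934.56
Net displacement: 1900.63 east, 1172.15 north. Direction back to start is (-1900.63, -1172.15): bearing = atan2(-1900.63, -1172.15) mod 360° = 238.34° ≈ 238°.

238°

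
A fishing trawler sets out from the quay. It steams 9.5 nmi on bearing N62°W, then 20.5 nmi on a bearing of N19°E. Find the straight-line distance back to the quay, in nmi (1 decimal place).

23.9 nmi

Leg 1 (N62°W, 9.5 nmi): east 9.5 sin 298° = -8.39, north 9.5 cos 298° = 4.46
Leg 2 (N19°E, 20.5 nmi): east 20.5 sin 19° = 6.67, north 20.5 cos 19° = 19.38
Net: -1.71 east, 23.84 north. Distance = √((-1.71)² + (23.84)²) = 23.905 nmi.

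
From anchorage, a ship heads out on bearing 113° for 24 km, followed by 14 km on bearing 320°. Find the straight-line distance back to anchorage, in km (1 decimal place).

Leg 1 (113°, 24 km): east 24 sin 113° = 22.09, north 24 cos 113° = -9.38
Leg 2 (320°, 14 km): east 14 sin 320° = -9.00, north 14 cos 320° = 10.72
Net: 13.09 east, 1.35 north. Distance = √((13.09)² + (1.35)²) = 13.162 km.

13.2 km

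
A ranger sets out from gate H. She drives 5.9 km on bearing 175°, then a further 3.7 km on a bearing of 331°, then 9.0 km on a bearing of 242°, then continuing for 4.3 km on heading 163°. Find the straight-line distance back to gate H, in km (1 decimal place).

13.6 km

Leg 1 (175°, 5.9 km): east 5.9 sin 175° = 0.51, north 5.9 cos 175° = -5.88
Leg 2 (331°, 3.7 km): east 3.7 sin 331° = -1.79, north 3.7 cos 331° = 3.24
Leg 3 (242°, 9.0 km): east 9.0 sin 242° = -7.95, north 9.0 cos 242° = -4.23
Leg 4 (163°, 4.3 km): east 4.3 sin 163° = 1.26, north 4.3 cos 163° = -4.11
Net: -7.97 east, -10.98 north. Distance = √((-7.97)² + (-10.98)²) = 13.566 km.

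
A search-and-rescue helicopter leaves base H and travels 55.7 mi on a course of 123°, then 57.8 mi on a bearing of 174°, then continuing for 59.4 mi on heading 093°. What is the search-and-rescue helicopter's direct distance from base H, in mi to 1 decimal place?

144.3 mi

Leg 1 (123°, 55.7 mi): east 55.7 sin 123° = 46.71, north 55.7 cos 123° = -30.34
Leg 2 (174°, 57.8 mi): east 57.8 sin 174° = 6.04, north 57.8 cos 174° = -57.48
Leg 3 (093°, 59.4 mi): east 59.4 sin 93° = 59.32, north 59.4 cos 93° = -3.11
Net: 112.07 east, -90.93 north. Distance = √((112.07)² + (-90.93)²) = 144.321 mi.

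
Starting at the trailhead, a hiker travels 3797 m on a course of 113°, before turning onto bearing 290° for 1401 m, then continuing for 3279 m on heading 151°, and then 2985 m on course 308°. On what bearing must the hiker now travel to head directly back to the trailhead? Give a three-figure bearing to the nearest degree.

325°

Leg 1 (113°, 3797 m): east 3797 sin 113° = 3495.16, north 3797 cos 113° = -1483.61
Leg 2 (290°, 1401 m): east 1401 sin 290° = -1316.51, north 1401 cos 290° = 479.17
Leg 3 (151°, 3279 m): east 3279 sin 151° = 1589.69, north 3279 cos 151° = -2867.88
Leg 4 (308°, 2985 m): east 2985 sin 308° = -2352.21, north 2985 cos 308° = 1837.75
Net displacement: 1416.13 east, -2034.56 north. Direction back to start is (-1416.13, 2034.56): bearing = atan2(-1416.13, 2034.56) mod 360° = 325.16° ≈ 325°.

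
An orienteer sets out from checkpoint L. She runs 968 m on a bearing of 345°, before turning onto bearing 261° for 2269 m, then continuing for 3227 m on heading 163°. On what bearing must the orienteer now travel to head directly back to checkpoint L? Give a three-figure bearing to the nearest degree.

032°

Leg 1 (345°, 968 m): east 968 sin 345° = -250.54, north 968 cos 345° = 935.02
Leg 2 (261°, 2269 m): east 2269 sin 261° = -2241.06, north 2269 cos 261° = -354.95
Leg 3 (163°, 3227 m): east 3227 sin 163° = 943.48, north 3227 cos 163° = -3086.00
Net displacement: -1548.12 east, -2505.93 north. Direction back to start is (1548.12, 2505.93): bearing = atan2(1548.12, 2505.93) mod 360° = 31.71° ≈ 032°.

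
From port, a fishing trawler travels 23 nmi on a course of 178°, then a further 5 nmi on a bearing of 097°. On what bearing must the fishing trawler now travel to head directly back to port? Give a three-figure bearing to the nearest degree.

346°

Leg 1 (178°, 23 nmi): east 23 sin 178° = 0.80, north 23 cos 178° = -22.99
Leg 2 (097°, 5 nmi): east 5 sin 97° = 4.96, north 5 cos 97° = -0.61
Net displacement: 5.77 east, -23.60 north. Direction back to start is (-5.77, 23.60): bearing = atan2(-5.77, 23.60) mod 360° = 346.27° ≈ 346°.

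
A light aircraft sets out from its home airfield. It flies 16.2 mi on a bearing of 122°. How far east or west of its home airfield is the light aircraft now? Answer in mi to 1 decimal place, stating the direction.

Leg 1 (122°, 16.2 mi): east 16.2 sin 122° = 13.74, north 16.2 cos 122° = -8.58
Net east component: 13.74 mi.

13.7 mi east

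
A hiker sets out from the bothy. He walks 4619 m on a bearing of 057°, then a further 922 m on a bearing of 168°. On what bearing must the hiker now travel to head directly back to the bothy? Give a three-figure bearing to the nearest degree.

248°

Leg 1 (057°, 4619 m): east 4619 sin 57° = 3873.82, north 4619 cos 57° = 2515.69
Leg 2 (168°, 922 m): east 922 sin 168° = 191.69, north 922 cos 168° = -901.85
Net displacement: 4065.51 east, 1613.84 north. Direction back to start is (-4065.51, -1613.84): bearing = atan2(-4065.51, -1613.84) mod 360° = 248.35° ≈ 248°.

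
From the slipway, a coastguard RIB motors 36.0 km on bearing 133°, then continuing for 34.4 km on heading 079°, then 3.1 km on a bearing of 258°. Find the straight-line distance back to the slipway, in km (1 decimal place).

Leg 1 (133°, 36.0 km): east 36.0 sin 133° = 26.33, north 36.0 cos 133° = -24.55
Leg 2 (079°, 34.4 km): east 34.4 sin 79° = 33.77, north 34.4 cos 79° = 6.56
Leg 3 (258°, 3.1 km): east 3.1 sin 258° = -3.03, north 3.1 cos 258° = -0.64
Net: 57.06 east, -18.63 north. Distance = √((57.06)² + (-18.63)²) = 60.029 km.

60.0 km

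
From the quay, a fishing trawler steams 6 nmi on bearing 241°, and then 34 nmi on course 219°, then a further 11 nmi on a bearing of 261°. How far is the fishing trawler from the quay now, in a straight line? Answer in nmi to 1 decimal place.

Leg 1 (241°, 6 nmi): east 6 sin 241° = -5.25, north 6 cos 241° = -2.91
Leg 2 (219°, 34 nmi): east 34 sin 219° = -21.40, north 34 cos 219° = -26.42
Leg 3 (261°, 11 nmi): east 11 sin 261° = -10.86, north 11 cos 261° = -1.72
Net: -37.51 east, -31.05 north. Distance = √((-37.51)² + (-31.05)²) = 48.695 nmi.

48.7 nmi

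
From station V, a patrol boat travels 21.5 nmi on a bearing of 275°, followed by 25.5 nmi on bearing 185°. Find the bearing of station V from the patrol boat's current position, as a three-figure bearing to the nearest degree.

045°

Leg 1 (275°, 21.5 nmi): east 21.5 sin 275° = -21.42, north 21.5 cos 275° = 1.87
Leg 2 (185°, 25.5 nmi): east 25.5 sin 185° = -2.22, north 25.5 cos 185° = -25.40
Net displacement: -23.64 east, -23.53 north. Direction back to start is (23.64, 23.53): bearing = atan2(23.64, 23.53) mod 360° = 45.14° ≈ 045°.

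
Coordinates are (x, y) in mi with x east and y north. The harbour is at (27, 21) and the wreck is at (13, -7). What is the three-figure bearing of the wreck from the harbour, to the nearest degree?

Δeast = 13 − 27 = -14.00; Δnorth = -7 − 21 = -28.00.
Bearing = atan2(Δeast, Δnorth) mod 360° = 206.57° ≈ 207°.

207°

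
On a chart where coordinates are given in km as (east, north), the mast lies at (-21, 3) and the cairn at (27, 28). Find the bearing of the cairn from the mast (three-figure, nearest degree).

Δeast = 27 − -21 = 48.00; Δnorth = 28 − 3 = 25.00.
Bearing = atan2(Δeast, Δnorth) mod 360° = 62.49° ≈ 062°.

062°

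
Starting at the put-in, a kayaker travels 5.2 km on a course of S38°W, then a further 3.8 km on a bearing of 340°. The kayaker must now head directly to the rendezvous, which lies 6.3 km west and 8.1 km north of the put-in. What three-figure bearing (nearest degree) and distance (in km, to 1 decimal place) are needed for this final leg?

Leg 1 (S38°W, 5.2 km): east 5.2 sin 218° = -3.20, north 5.2 cos 218° = -4.10
Leg 2 (340°, 3.8 km): east 3.8 sin 340° = -1.30, north 3.8 cos 340° = 3.57
Current position: (-4.50, -0.53). Target: (-6.3, 8.1). Remaining: Δeast = -1.80, Δnorth = 8.63.
Bearing = atan2(-1.80, 8.63) mod 360° = 348.22°; distance = √((-1.80)² + (8.63)²) = 8.812 km.

348°, 8.8 km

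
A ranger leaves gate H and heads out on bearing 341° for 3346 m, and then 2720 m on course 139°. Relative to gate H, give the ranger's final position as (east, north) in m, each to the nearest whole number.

(695, 1111)

Leg 1 (341°, 3346 m): east 3346 sin 341° = -1089.35, north 3346 cos 341° = 3163.71
Leg 2 (139°, 2720 m): east 2720 sin 139° = 1784.48, north 2720 cos 139° = -2052.81
Summing: 695.13 m east, 1110.90 m north → (695, 1111).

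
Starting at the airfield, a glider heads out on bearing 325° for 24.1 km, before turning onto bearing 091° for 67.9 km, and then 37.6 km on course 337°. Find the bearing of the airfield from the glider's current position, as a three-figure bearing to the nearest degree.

217°

Leg 1 (325°, 24.1 km): east 24.1 sin 325° = -13.82, north 24.1 cos 325° = 19.74
Leg 2 (091°, 67.9 km): east 67.9 sin 91° = 67.89, north 67.9 cos 91° = -1.19
Leg 3 (337°, 37.6 km): east 37.6 sin 337° = -14.69, north 37.6 cos 337° = 34.61
Net displacement: 39.37 east, 53.17 north. Direction back to start is (-39.37, -53.17): bearing = atan2(-39.37, -53.17) mod 360° = 216.52° ≈ 217°.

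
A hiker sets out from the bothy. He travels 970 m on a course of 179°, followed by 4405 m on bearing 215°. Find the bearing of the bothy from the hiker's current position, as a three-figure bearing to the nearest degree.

029°

Leg 1 (179°, 970 m): east 970 sin 179° = 16.93, north 970 cos 179° = -969.85
Leg 2 (215°, 4405 m): east 4405 sin 215° = -2526.60, north 4405 cos 215° = -3608.36
Net displacement: -2509.68 east, -4578.22 north. Direction back to start is (2509.68, 4578.22): bearing = atan2(2509.68, 4578.22) mod 360° = 28.73° ≈ 029°.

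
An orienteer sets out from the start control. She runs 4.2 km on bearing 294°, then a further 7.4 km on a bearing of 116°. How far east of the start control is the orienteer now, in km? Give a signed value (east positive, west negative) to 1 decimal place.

2.8 km

Leg 1 (294°, 4.2 km): east 4.2 sin 294° = -3.84, north 4.2 cos 294° = 1.71
Leg 2 (116°, 7.4 km): east 7.4 sin 116° = 6.65, north 7.4 cos 116° = -3.24
Net east component: 2.81 km.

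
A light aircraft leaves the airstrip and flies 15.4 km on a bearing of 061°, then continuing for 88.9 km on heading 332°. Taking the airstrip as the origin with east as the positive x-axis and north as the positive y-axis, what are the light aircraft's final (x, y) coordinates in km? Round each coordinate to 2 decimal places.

Leg 1 (061°, 15.4 km): east 15.4 sin 61° = 13.47, north 15.4 cos 61° = 7.47
Leg 2 (332°, 88.9 km): east 88.9 sin 332° = -41.74, north 88.9 cos 332° = 78.49
Summing: -28.27 km east, 85.96 km north → (-28.27, 85.96).

(-28.27, 85.96)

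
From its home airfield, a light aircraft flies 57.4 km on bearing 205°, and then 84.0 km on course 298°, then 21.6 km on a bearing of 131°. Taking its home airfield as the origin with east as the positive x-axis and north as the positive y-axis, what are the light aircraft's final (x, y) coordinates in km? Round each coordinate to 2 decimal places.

Leg 1 (205°, 57.4 km): east 57.4 sin 205° = -24.26, north 57.4 cos 205° = -52.02
Leg 2 (298°, 84.0 km): east 84.0 sin 298° = -74.17, north 84.0 cos 298° = 39.44
Leg 3 (131°, 21.6 km): east 21.6 sin 131° = 16.30, north 21.6 cos 131° = -14.17
Summing: -82.12 km east, -26.76 km north → (-82.12, -26.76).

(-82.12, -26.76)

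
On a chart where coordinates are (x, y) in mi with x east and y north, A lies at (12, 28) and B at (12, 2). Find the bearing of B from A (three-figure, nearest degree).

Δeast = 12 − 12 = 0.00; Δnorth = 2 − 28 = -26.00.
Bearing = atan2(Δeast, Δnorth) mod 360° = 180.00° ≈ 180°.

180°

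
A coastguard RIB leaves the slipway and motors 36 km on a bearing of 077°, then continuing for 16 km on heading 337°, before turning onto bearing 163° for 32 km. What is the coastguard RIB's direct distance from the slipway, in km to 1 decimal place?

Leg 1 (077°, 36 km): east 36 sin 77° = 35.08, north 36 cos 77° = 8.10
Leg 2 (337°, 16 km): east 16 sin 337° = -6.25, north 16 cos 337° = 14.73
Leg 3 (163°, 32 km): east 32 sin 163° = 9.36, north 32 cos 163° = -30.60
Net: 38.18 east, -7.78 north. Distance = √((38.18)² + (-7.78)²) = 38.965 km.

39.0 km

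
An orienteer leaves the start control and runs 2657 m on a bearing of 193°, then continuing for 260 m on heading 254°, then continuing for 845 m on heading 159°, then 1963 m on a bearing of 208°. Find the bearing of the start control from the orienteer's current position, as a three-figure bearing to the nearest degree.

Leg 1 (193°, 2657 m): east 2657 sin 193° = -597.69, north 2657 cos 193° = -2588.90
Leg 2 (254°, 260 m): east 260 sin 254° = -249.93, north 260 cos 254° = -71.67
Leg 3 (159°, 845 m): east 845 sin 159° = 302.82, north 845 cos 159° = -788.88
Leg 4 (208°, 1963 m): east 1963 sin 208° = -921.57, north 1963 cos 208° = -1733.23
Net displacement: -1466.37 east, -5182.67 north. Direction back to start is (1466.37, 5182.67): bearing = atan2(1466.37, 5182.67) mod 360° = 15.80° ≈ 016°.

016°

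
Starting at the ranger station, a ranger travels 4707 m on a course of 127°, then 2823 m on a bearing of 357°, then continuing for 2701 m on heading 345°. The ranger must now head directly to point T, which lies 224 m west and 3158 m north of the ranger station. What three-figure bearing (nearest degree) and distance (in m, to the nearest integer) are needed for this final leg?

280°, 3186 m

Leg 1 (127°, 4707 m): east 4707 sin 127° = 3759.18, north 4707 cos 127° = -2832.74
Leg 2 (357°, 2823 m): east 2823 sin 357° = -147.74, north 2823 cos 357° = 2819.13
Leg 3 (345°, 2701 m): east 2701 sin 345° = -699.07, north 2701 cos 345° = 2608.97
Current position: (2912.36, 2595.35). Target: (-224, 3158). Remaining: Δeast = -3136.36, Δnorth = 562.65.
Bearing = atan2(-3136.36, 562.65) mod 360° = 280.17°; distance = √((-3136.36)² + (562.65)²) = 3186.431 m.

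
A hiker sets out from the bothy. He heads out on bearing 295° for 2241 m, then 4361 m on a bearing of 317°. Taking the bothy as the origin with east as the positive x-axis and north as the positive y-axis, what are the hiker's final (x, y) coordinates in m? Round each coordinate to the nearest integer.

Leg 1 (295°, 2241 m): east 2241 sin 295° = -2031.04, north 2241 cos 295° = 947.09
Leg 2 (317°, 4361 m): east 4361 sin 317° = -2974.19, north 4361 cos 317° = 3189.43
Summing: -5005.23 m east, 4136.52 m north → (-5005, 4137).

(-5005, 4137)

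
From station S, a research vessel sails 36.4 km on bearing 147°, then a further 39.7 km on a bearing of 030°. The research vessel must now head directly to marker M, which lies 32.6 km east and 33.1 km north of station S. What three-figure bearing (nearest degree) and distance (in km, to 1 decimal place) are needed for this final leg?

346°, 30.1 km

Leg 1 (147°, 36.4 km): east 36.4 sin 147° = 19.82, north 36.4 cos 147° = -30.53
Leg 2 (030°, 39.7 km): east 39.7 sin 30° = 19.85, north 39.7 cos 30° = 34.38
Current position: (39.67, 3.85). Target: (32.6, 33.1). Remaining: Δeast = -7.07, Δnorth = 29.25.
Bearing = atan2(-7.07, 29.25) mod 360° = 346.40°; distance = √((-7.07)² + (29.25)²) = 30.090 km.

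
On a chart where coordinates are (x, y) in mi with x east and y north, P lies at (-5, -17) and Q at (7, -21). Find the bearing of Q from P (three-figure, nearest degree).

108°

Δeast = 7 − -5 = 12.00; Δnorth = -21 − -17 = -4.00.
Bearing = atan2(Δeast, Δnorth) mod 360° = 108.43° ≈ 108°.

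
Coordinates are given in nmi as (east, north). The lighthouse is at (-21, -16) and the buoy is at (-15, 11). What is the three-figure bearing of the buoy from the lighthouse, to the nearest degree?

013°

Δeast = -15 − -21 = 6.00; Δnorth = 11 − -16 = 27.00.
Bearing = atan2(Δeast, Δnorth) mod 360° = 12.53° ≈ 013°.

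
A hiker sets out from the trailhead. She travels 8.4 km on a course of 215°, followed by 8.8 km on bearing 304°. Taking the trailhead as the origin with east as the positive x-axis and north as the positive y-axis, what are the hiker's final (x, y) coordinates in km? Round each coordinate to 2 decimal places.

Leg 1 (215°, 8.4 km): east 8.4 sin 215° = -4.82, north 8.4 cos 215° = -6.88
Leg 2 (304°, 8.8 km): east 8.8 sin 304° = -7.30, north 8.8 cos 304° = 4.92
Summing: -12.11 km east, -1.96 km north → (-12.11, -1.96).

(-12.11, -1.96)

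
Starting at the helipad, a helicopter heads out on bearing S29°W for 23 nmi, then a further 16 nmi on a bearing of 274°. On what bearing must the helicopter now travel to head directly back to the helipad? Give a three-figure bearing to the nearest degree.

Leg 1 (S29°W, 23 nmi): east 23 sin 209° = -11.15, north 23 cos 209° = -20.12
Leg 2 (274°, 16 nmi): east 16 sin 274° = -15.96, north 16 cos 274° = 1.12
Net displacement: -27.11 east, -19.00 north. Direction back to start is (27.11, 19.00): bearing = atan2(27.11, 19.00) mod 360° = 54.98° ≈ 055°.

055°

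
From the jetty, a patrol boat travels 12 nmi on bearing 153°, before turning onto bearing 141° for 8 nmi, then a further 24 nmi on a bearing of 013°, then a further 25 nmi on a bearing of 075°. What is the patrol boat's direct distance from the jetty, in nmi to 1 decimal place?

42.1 nmi

Leg 1 (153°, 12 nmi): east 12 sin 153° = 5.45, north 12 cos 153° = -10.69
Leg 2 (141°, 8 nmi): east 8 sin 141° = 5.03, north 8 cos 141° = -6.22
Leg 3 (013°, 24 nmi): east 24 sin 13° = 5.40, north 24 cos 13° = 23.38
Leg 4 (075°, 25 nmi): east 25 sin 75° = 24.15, north 25 cos 75° = 6.47
Net: 40.03 east, 12.95 north. Distance = √((40.03)² + (12.95)²) = 42.071 nmi.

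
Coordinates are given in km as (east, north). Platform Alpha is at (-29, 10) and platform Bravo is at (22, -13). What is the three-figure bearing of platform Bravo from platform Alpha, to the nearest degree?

114°

Δeast = 22 − -29 = 51.00; Δnorth = -13 − 10 = -23.00.
Bearing = atan2(Δeast, Δnorth) mod 360° = 114.27° ≈ 114°.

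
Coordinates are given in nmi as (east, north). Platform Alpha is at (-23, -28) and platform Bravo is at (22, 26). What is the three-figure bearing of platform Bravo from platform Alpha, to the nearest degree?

Δeast = 22 − -23 = 45.00; Δnorth = 26 − -28 = 54.00.
Bearing = atan2(Δeast, Δnorth) mod 360° = 39.81° ≈ 040°.

040°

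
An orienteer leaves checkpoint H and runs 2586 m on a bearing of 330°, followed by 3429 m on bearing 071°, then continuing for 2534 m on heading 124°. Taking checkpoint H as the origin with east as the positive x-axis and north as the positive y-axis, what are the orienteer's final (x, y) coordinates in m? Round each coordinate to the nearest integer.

Leg 1 (330°, 2586 m): east 2586 sin 330° = -1293.00, north 2586 cos 330° = 2239.54
Leg 2 (071°, 3429 m): east 3429 sin 71° = 3242.18, north 3429 cos 71° = 1116.37
Leg 3 (124°, 2534 m): east 2534 sin 124° = 2100.78, north 2534 cos 124° = -1416.99
Summing: 4049.96 m east, 1938.92 m north → (4050, 1939).

(4050, 1939)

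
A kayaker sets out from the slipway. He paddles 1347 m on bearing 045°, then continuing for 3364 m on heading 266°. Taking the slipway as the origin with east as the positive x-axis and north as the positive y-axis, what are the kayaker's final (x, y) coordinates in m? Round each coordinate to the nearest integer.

(-2403, 718)

Leg 1 (045°, 1347 m): east 1347 sin 45° = 952.47, north 1347 cos 45° = 952.47
Leg 2 (266°, 3364 m): east 3364 sin 266° = -3355.81, north 3364 cos 266° = -234.66
Summing: -2403.33 m east, 717.81 m north → (-2403, 718).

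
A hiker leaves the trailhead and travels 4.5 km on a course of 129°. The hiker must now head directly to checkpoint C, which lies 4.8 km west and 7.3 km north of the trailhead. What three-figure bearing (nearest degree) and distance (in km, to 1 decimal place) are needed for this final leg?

Leg 1 (129°, 4.5 km): east 4.5 sin 129° = 3.50, north 4.5 cos 129° = -2.83
Current position: (3.50, -2.83). Target: (-4.8, 7.3). Remaining: Δeast = -8.30, Δnorth = 10.13.
Bearing = atan2(-8.30, 10.13) mod 360° = 320.69°; distance = √((-8.30)² + (10.13)²) = 13.096 km.

321°, 13.1 km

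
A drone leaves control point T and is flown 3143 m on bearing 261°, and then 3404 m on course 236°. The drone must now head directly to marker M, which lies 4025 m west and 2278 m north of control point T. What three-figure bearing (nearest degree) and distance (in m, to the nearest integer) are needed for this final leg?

Leg 1 (261°, 3143 m): east 3143 sin 261° = -3104.30, north 3143 cos 261° = -491.67
Leg 2 (236°, 3404 m): east 3404 sin 236° = -2822.04, north 3404 cos 236° = -1903.49
Current position: (-5926.35, -2395.17). Target: (-4025, 2278). Remaining: Δeast = 1901.35, Δnorth = 4673.17.
Bearing = atan2(1901.35, 4673.17) mod 360° = 22.14°; distance = √((1901.35)² + (4673.17)²) = 5045.157 m.

022°, 5045 m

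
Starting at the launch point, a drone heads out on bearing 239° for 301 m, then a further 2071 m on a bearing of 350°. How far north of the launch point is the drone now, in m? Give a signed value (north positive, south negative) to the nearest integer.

1885 m

Leg 1 (239°, 301 m): east 301 sin 239° = -258.01, north 301 cos 239° = -155.03
Leg 2 (350°, 2071 m): east 2071 sin 350° = -359.63, north 2071 cos 350° = 2039.54
Net north component: 1884.51 m.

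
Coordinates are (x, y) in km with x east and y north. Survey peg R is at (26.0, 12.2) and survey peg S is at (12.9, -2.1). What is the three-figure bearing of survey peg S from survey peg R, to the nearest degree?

222°

Δeast = 12.9 − 26.0 = -13.10; Δnorth = -2.1 − 12.2 = -14.30.
Bearing = atan2(Δeast, Δnorth) mod 360° = 222.49° ≈ 222°.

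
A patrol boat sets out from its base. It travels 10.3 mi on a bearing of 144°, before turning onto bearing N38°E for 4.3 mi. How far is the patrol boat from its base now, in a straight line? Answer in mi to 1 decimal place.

10.0 mi

Leg 1 (144°, 10.3 mi): east 10.3 sin 144° = 6.05, north 10.3 cos 144° = -8.33
Leg 2 (N38°E, 4.3 mi): east 4.3 sin 38° = 2.65, north 4.3 cos 38° = 3.39
Net: 8.70 east, -4.94 north. Distance = √((8.70)² + (-4.94)²) = 10.008 mi.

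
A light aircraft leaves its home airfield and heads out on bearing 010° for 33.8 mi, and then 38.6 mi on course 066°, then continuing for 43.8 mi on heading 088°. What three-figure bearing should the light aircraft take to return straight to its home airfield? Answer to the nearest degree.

239°

Leg 1 (010°, 33.8 mi): east 33.8 sin 10° = 5.87, north 33.8 cos 10° = 33.29
Leg 2 (066°, 38.6 mi): east 38.6 sin 66° = 35.26, north 38.6 cos 66° = 15.70
Leg 3 (088°, 43.8 mi): east 43.8 sin 88° = 43.77, north 43.8 cos 88° = 1.53
Net displacement: 84.91 east, 50.52 north. Direction back to start is (-84.91, -50.52): bearing = atan2(-84.91, -50.52) mod 360° = 239.25° ≈ 239°.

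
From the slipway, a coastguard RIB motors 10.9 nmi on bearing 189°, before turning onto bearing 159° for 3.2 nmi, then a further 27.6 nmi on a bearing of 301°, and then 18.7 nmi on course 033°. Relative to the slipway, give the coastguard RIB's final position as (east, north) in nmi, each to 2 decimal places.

(-14.03, 16.14)

Leg 1 (189°, 10.9 nmi): east 10.9 sin 189° = -1.71, north 10.9 cos 189° = -10.77
Leg 2 (159°, 3.2 nmi): east 3.2 sin 159° = 1.15, north 3.2 cos 159° = -2.99
Leg 3 (301°, 27.6 nmi): east 27.6 sin 301° = -23.66, north 27.6 cos 301° = 14.22
Leg 4 (033°, 18.7 nmi): east 18.7 sin 33° = 10.18, north 18.7 cos 33° = 15.68
Summing: -14.03 nmi east, 16.14 nmi north → (-14.03, 16.14).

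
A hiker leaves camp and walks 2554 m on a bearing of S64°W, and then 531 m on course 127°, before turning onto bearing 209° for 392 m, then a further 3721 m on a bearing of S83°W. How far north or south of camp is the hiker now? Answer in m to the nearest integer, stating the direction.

Leg 1 (S64°W, 2554 m): east 2554 sin 244° = -2295.52, north 2554 cos 244° = -1119.60
Leg 2 (127°, 531 m): east 531 sin 127° = 424.08, north 531 cos 127° = -319.56
Leg 3 (209°, 392 m): east 392 sin 209° = -190.05, north 392 cos 209° = -342.85
Leg 4 (S83°W, 3721 m): east 3721 sin 263° = -3693.26, north 3721 cos 263° = -453.48
Net north component: -2235.49 m.

2235 m south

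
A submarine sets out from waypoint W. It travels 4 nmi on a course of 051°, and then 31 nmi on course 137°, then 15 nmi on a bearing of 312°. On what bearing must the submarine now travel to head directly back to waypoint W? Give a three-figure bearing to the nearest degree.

308°

Leg 1 (051°, 4 nmi): east 4 sin 51° = 3.11, north 4 cos 51° = 2.52
Leg 2 (137°, 31 nmi): east 31 sin 137° = 21.14, north 31 cos 137° = -22.67
Leg 3 (312°, 15 nmi): east 15 sin 312° = -11.15, north 15 cos 312° = 10.04
Net displacement: 13.10 east, -10.12 north. Direction back to start is (-13.10, 10.12): bearing = atan2(-13.10, 10.12) mod 360° = 307.67° ≈ 308°.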